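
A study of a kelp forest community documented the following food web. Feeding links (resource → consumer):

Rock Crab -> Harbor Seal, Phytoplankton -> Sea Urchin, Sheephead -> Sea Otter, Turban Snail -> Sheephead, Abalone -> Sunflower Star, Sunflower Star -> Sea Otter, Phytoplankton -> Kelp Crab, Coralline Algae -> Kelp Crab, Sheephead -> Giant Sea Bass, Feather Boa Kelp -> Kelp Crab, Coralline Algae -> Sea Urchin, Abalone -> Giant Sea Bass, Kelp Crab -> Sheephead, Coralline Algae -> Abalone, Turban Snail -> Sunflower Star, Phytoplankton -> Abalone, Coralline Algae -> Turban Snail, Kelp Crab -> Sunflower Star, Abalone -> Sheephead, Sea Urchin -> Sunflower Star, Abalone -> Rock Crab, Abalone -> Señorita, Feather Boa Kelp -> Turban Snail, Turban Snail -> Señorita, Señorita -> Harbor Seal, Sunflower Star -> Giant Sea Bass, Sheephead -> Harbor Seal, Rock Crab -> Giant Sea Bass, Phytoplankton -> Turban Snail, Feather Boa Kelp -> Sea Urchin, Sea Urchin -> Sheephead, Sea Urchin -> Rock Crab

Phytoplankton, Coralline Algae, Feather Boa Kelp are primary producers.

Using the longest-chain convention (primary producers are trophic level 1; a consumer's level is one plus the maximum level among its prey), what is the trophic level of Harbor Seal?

Phytoplankton is a producer → level 1.
Abalone eats Phytoplankton (level 1); other prey at levels: Coralline Algae 1 → level 2.
Señorita eats Abalone (level 2); other prey at levels: Turban Snail 2 → level 3.
Harbor Seal eats Señorita (level 3); other prey at levels: Rock Crab 3, Sheephead 3 → level 4.

Trophic level 4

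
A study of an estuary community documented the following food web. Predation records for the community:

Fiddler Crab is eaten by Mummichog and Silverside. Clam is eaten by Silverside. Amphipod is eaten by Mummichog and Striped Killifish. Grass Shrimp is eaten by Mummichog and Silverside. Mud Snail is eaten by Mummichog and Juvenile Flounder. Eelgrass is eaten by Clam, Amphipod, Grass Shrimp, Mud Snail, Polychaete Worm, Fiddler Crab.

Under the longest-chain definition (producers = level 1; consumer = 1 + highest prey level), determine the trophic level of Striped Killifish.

Eelgrass is a producer → level 1.
Amphipod eats Eelgrass → level 2.
Striped Killifish eats Amphipod → level 3.

Trophic level 3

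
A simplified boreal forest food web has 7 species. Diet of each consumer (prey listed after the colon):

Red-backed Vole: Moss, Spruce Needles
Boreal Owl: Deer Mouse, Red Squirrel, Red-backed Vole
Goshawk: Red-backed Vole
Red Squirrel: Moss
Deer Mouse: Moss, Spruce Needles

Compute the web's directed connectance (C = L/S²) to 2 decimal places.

The web has S = 7 species and L = 9 feeding links.
C = L / S² = 9 / 49 = 0.1837 ≈ 0.18.

C = 0.18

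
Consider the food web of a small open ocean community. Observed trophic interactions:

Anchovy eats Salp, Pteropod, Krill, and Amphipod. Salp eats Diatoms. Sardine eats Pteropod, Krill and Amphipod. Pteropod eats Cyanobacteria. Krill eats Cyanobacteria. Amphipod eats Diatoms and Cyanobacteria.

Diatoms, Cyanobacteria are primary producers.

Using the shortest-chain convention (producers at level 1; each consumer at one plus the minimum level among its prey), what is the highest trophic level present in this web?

Producers (level 1): Diatoms, Cyanobacteria.
Following each consumer down to its lowest-level prey: Cyanobacteria → Krill → Anchovy (levels 1 through 3).
All prey of Anchovy (Krill 2, Salp 2, Pteropod 2, Amphipod 2) are at level 2 or above, so Anchovy is at level 1 + 2 = 3.
Every consumer has at least one prey at level 2 or below, so none exceeds level 3.

3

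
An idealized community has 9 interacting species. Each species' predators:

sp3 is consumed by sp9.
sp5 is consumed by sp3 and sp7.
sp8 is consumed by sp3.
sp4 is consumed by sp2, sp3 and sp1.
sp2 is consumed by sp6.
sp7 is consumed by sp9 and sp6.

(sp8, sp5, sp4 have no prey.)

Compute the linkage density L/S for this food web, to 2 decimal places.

L/S = 1.11

There are L = 10 links among S = 9 species.
L/S = 10/9 = 1.1111 ≈ 1.11.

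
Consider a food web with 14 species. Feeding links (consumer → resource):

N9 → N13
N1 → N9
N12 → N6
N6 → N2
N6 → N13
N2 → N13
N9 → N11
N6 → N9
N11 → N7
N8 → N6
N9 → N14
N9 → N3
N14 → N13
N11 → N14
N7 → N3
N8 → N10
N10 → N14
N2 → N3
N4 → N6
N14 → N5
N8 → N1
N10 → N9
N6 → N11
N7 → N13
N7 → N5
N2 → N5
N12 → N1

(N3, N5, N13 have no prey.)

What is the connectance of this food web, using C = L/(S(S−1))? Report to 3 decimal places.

The web has S = 14 species and L = 27 feeding links.
C = L / (S(S−1)) = 27 / 182 = 0.1484 ≈ 0.148.

C = 0.148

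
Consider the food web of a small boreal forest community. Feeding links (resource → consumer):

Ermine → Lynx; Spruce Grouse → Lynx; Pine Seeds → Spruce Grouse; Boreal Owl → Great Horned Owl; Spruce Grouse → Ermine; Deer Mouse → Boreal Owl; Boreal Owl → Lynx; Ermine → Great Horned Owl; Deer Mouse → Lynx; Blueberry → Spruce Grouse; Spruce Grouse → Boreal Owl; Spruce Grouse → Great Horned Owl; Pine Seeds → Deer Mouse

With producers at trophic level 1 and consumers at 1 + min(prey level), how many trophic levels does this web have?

3

Producers (level 1): Pine Seeds, Blueberry.
Following each consumer down to its lowest-level prey: Pine Seeds → Spruce Grouse → Great Horned Owl (levels 1 through 3).
All prey of Great Horned Owl (Spruce Grouse 2, Ermine 3, Boreal Owl 3) are at level 2 or above, so Great Horned Owl is at level 1 + 2 = 3.
Every consumer has at least one prey at level 2 or below, so none exceeds level 3.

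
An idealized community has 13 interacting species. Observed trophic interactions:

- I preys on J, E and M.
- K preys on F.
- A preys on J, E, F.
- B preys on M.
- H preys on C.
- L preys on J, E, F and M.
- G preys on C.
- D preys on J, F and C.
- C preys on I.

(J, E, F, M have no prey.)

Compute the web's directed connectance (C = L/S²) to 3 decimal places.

The web has S = 13 species and L = 18 feeding links.
C = L / S² = 18 / 169 = 0.1065 ≈ 0.107.

C = 0.107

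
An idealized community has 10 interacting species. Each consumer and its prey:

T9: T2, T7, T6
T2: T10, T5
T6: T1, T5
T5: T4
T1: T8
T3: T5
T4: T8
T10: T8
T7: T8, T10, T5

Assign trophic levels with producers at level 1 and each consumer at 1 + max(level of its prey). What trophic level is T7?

Trophic level 4

T8 is a producer → level 1.
T4 eats T8 → level 2.
T5 eats T4 → level 3.
T7 eats T5 (level 3); other prey at levels: T8 1, T10 2 → level 4.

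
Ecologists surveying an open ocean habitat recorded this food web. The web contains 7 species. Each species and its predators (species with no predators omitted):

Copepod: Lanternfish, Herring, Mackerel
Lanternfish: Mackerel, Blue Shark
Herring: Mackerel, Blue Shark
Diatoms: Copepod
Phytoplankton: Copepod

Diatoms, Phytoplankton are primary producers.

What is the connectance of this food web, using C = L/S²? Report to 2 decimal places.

The web has S = 7 species and L = 9 feeding links.
C = L / S² = 9 / 49 = 0.1837 ≈ 0.18.

C = 0.18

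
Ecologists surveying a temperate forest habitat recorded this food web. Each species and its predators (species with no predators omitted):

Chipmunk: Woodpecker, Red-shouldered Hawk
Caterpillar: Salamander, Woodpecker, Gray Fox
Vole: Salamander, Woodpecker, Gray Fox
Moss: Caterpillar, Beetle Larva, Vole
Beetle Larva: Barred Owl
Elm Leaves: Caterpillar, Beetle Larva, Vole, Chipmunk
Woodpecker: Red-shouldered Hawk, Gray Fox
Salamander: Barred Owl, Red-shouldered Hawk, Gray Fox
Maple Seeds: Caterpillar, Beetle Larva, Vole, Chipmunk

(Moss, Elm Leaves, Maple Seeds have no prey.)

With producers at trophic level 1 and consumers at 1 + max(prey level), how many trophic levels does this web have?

4

Producers (level 1): Moss, Elm Leaves, Maple Seeds.
Moss → Caterpillar → Salamander → Barred Owl gives Barred Owl level 4.
No species has a prey at level 4, so no species reaches level 5.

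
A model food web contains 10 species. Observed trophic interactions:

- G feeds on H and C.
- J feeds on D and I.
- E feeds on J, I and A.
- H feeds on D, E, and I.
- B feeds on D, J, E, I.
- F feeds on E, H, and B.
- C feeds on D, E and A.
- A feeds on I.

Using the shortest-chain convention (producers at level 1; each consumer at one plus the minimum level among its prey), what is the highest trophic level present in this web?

Producers (level 1): I, D.
Following each consumer down to its lowest-level prey: I → H → G (levels 1 through 3).
All prey of G (H 2, C 2) are at level 2 or above, so G is at level 1 + 2 = 3.
Every consumer has at least one prey at level 2 or below, so none exceeds level 3.

3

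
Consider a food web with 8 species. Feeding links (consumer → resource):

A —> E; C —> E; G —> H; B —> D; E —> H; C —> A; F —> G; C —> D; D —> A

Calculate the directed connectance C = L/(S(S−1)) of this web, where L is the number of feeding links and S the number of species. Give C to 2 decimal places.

C = 0.16

The web has S = 8 species and L = 9 feeding links.
C = L / (S(S−1)) = 9 / 56 = 0.1607 ≈ 0.16.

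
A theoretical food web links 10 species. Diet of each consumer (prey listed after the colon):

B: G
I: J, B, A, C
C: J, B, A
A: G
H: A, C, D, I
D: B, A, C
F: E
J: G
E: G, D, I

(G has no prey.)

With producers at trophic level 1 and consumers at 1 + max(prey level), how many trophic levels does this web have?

Producers (level 1): G.
G → J → C → D → E → F gives F level 6.
No species has a prey at level 6, so no species reaches level 7.

6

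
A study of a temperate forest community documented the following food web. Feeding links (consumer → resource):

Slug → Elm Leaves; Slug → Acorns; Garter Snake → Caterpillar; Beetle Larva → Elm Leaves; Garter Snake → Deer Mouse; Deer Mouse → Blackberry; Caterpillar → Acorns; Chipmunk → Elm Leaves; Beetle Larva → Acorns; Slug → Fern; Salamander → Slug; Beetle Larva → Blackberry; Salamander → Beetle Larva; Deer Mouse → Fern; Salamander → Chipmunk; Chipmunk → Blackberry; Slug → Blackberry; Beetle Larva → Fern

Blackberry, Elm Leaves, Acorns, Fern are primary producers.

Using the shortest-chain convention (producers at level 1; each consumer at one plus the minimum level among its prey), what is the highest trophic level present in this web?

Producers (level 1): Blackberry, Elm Leaves, Acorns, Fern.
Following each consumer down to its lowest-level prey: Blackberry → Beetle Larva → Salamander (levels 1 through 3).
All prey of Salamander (Beetle Larva 2, Slug 2, Chipmunk 2) are at level 2 or above, so Salamander is at level 1 + 2 = 3.
Every consumer has at least one prey at level 2 or below, so none exceeds level 3.

3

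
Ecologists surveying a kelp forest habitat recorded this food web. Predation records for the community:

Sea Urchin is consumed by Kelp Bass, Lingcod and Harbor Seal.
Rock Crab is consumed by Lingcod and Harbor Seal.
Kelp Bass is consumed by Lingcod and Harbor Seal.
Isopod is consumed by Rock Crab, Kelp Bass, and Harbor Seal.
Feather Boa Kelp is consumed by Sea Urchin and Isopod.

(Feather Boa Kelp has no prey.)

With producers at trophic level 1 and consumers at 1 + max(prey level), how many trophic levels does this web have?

Producers (level 1): Feather Boa Kelp.
Feather Boa Kelp → Isopod → Rock Crab → Harbor Seal gives Harbor Seal level 4.
No species has a prey at level 4, so no species reaches level 5.

4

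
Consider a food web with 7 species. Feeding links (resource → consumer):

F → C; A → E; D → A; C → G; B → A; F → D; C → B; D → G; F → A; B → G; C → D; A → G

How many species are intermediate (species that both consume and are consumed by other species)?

4

Intermediate species (has both prey and predators): C, B, D, A.
Count: 4.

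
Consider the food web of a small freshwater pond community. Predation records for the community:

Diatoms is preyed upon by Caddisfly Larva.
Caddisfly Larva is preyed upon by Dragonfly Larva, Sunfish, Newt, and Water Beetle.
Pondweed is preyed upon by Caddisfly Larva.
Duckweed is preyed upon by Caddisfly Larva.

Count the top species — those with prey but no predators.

4

Top species (has prey, but nothing eats it): Dragonfly Larva, Sunfish, Water Beetle, Newt.
Count: 4.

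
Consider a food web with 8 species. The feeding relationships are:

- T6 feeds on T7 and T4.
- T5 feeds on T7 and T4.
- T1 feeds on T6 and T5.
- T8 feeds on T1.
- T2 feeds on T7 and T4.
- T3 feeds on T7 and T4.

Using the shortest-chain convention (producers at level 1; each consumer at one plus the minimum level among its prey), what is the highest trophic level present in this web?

4

Producers (level 1): T7, T4.
Following each consumer down to its lowest-level prey: T7 → T6 → T1 → T8 (levels 1 through 4).
All prey of T8 (T1 3) are at level 3 or above, so T8 is at level 1 + 3 = 4.
Every consumer has at least one prey at level 3 or below, so none exceeds level 4.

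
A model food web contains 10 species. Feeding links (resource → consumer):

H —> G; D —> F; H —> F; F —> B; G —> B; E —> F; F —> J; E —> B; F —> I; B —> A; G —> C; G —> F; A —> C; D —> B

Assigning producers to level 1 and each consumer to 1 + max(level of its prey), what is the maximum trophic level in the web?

6

Producers (level 1): E, H, D.
H → G → F → B → A → C gives C level 6.
No species has a prey at level 6, so no species reaches level 7.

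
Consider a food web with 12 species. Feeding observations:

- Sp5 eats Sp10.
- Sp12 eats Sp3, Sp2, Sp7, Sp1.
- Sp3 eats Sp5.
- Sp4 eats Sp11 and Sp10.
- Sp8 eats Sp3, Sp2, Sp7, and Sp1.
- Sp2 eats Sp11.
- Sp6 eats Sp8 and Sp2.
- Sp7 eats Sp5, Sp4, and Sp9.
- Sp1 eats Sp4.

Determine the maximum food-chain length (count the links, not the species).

One longest chain: Sp10 → Sp4 → Sp7 → Sp8 → Sp6.
It has 5 species and 4 links.

4 links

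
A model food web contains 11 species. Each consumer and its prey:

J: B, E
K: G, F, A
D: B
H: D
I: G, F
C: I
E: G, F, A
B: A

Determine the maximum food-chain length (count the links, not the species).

3 links

One longest chain: A → B → D → H.
It has 4 species and 3 links.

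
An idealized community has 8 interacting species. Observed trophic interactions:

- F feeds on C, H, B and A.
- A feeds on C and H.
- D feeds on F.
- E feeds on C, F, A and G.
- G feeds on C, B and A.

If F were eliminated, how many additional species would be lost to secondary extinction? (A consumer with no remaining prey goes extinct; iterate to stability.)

Remove F.
Round 1: D (all prey gone) → extinct.
No further losses. Total secondary extinctions: 1.

1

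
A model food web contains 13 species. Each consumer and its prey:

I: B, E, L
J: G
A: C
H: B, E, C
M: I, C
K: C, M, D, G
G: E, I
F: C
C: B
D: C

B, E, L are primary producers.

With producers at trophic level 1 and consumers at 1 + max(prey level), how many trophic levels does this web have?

4

Producers (level 1): B, E, L.
B → I → G → K gives K level 4.
No species has a prey at level 4, so no species reaches level 5.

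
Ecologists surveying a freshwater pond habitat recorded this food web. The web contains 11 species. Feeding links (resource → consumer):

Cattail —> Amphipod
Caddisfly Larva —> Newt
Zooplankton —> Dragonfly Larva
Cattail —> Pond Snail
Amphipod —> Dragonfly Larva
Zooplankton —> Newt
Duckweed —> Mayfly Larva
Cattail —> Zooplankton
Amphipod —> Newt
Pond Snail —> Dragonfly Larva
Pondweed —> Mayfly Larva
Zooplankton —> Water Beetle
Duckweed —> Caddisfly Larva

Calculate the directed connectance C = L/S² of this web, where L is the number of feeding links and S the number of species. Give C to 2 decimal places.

The web has S = 11 species and L = 13 feeding links.
C = L / S² = 13 / 121 = 0.1074 ≈ 0.11.

C = 0.11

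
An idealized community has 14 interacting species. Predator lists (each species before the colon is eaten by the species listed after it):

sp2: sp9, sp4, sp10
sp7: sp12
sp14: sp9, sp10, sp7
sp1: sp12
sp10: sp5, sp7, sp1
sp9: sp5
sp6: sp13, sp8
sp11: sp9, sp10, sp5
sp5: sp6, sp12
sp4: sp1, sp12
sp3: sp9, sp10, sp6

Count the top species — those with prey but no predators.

Top species (has prey, but nothing eats it): sp12, sp13, sp8.
Count: 3.

3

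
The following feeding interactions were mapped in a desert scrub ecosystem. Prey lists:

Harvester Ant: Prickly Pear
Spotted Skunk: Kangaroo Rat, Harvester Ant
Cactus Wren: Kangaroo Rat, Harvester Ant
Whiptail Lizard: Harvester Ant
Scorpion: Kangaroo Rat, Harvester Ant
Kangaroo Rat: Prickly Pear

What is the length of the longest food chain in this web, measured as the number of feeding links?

2 links

One longest chain: Prickly Pear → Harvester Ant → Whiptail Lizard.
It has 3 species and 2 links.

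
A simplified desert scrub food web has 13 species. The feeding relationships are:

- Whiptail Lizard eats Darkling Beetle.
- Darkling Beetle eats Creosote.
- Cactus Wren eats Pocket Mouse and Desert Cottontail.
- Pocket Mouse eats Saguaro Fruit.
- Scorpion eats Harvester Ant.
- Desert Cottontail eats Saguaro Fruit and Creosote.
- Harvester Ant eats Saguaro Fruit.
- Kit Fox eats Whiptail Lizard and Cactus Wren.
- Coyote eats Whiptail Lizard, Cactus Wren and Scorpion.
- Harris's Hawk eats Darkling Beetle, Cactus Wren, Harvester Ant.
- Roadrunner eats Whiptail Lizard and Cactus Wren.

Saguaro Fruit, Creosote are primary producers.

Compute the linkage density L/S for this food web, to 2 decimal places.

There are L = 19 links among S = 13 species.
L/S = 19/13 = 1.4615 ≈ 1.46.

L/S = 1.46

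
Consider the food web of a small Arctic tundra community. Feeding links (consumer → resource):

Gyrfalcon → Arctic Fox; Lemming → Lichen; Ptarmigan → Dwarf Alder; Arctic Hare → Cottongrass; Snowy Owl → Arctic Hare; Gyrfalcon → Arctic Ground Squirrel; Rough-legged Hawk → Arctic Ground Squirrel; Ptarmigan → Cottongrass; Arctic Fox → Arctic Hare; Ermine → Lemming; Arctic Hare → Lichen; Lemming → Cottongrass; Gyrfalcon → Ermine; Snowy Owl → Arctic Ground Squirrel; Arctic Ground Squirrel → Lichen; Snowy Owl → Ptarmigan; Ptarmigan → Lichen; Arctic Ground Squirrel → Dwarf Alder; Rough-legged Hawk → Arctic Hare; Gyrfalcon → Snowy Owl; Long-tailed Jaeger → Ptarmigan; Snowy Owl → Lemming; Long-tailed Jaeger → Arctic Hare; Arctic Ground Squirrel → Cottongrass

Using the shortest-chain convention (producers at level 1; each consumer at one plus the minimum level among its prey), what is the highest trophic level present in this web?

Producers (level 1): Lichen, Dwarf Alder, Cottongrass.
Following each consumer down to its lowest-level prey: Lichen → Lemming → Ermine (levels 1 through 3).
All prey of Ermine (Lemming 2) are at level 2 or above, so Ermine is at level 1 + 2 = 3.
Every consumer has at least one prey at level 2 or below, so none exceeds level 3.

3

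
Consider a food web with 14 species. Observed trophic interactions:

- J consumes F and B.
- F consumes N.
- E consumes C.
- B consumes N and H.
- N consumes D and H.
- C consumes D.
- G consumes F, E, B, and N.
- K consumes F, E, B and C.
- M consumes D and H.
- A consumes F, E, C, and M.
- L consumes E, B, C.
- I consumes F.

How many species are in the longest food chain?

4 species

One longest chain: D → C → E → K.
It has 4 species and 3 links.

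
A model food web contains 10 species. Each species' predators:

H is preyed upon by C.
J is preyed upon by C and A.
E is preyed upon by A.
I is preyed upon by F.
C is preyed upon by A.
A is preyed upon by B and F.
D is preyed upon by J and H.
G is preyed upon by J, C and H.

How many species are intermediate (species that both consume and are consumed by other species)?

Intermediate species (has both prey and predators): J, H, C, A.
Count: 4.

4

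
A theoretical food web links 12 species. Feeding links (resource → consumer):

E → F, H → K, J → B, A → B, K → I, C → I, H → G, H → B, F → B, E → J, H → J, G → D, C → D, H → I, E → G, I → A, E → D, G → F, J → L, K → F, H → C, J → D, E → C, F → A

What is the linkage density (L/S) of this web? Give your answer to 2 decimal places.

There are L = 24 links among S = 12 species.
L/S = 24/12 = 2.0000 ≈ 2.00.

L/S = 2.00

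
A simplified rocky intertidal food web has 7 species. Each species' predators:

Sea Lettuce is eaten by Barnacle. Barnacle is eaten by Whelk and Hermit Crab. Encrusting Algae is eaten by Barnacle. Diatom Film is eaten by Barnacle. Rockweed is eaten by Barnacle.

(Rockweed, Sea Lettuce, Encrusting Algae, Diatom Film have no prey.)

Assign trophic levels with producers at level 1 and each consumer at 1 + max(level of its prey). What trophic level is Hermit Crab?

Rockweed is a producer → level 1.
Barnacle eats Rockweed (level 1); other prey at levels: Sea Lettuce 1, Encrusting Algae 1, Diatom Film 1 → level 2.
Hermit Crab eats Barnacle → level 3.

Trophic level 3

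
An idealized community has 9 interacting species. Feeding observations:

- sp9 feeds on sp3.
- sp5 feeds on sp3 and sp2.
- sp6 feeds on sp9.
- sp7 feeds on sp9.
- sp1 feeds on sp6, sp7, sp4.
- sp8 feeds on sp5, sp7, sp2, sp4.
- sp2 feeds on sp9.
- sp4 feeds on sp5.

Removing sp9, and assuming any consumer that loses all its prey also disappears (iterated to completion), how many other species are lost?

3

Remove sp9.
Round 1: sp7 (all prey gone), sp6 (all prey gone), sp2 (all prey gone) → extinct.
No further losses. Total secondary extinctions: 3.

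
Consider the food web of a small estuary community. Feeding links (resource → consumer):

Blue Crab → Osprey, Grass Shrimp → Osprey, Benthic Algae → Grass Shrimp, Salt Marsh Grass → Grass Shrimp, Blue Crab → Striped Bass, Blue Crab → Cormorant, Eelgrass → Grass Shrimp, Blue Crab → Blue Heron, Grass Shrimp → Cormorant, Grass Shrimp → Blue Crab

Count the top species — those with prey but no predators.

Top species (has prey, but nothing eats it): Striped Bass, Cormorant, Blue Heron, Osprey.
Count: 4.

4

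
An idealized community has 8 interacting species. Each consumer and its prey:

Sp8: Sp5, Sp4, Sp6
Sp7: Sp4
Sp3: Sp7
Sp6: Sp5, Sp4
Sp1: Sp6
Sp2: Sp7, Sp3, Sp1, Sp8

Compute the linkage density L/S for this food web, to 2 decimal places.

L/S = 1.50

There are L = 12 links among S = 8 species.
L/S = 12/8 = 1.5000 ≈ 1.50.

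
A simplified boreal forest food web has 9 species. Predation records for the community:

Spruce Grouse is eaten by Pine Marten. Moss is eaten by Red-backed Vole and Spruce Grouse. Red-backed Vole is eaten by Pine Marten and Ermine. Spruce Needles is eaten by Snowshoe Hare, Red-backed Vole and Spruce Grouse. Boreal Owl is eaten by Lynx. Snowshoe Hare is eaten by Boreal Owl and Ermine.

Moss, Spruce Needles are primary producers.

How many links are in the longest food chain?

3 links

One longest chain: Spruce Needles → Snowshoe Hare → Boreal Owl → Lynx.
It has 4 species and 3 links.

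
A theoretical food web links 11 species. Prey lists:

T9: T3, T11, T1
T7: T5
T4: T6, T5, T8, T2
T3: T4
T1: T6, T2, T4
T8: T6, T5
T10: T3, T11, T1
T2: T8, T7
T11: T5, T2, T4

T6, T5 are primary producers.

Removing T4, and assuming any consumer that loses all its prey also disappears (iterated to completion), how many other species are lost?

Remove T4.
Round 1: T3 (all prey gone) → extinct.
No further losses. Total secondary extinctions: 1.

1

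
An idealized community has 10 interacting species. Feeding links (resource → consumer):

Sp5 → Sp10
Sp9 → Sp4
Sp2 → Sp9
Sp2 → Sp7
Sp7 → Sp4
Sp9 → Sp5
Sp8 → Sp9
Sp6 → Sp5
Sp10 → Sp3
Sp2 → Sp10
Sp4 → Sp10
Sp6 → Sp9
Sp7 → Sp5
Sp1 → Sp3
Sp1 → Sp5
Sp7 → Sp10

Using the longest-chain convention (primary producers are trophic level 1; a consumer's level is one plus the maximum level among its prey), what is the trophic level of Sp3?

Trophic level 5

Sp2 is a producer → level 1.
Sp7 eats Sp2 → level 2.
Sp4 eats Sp7 (level 2); other prey at levels: Sp9 2 → level 3.
Sp10 eats Sp4 (level 3); other prey at levels: Sp2 1, Sp7 2, Sp5 3 → level 4.
Sp3 eats Sp10 (level 4); other prey at levels: Sp1 1 → level 5.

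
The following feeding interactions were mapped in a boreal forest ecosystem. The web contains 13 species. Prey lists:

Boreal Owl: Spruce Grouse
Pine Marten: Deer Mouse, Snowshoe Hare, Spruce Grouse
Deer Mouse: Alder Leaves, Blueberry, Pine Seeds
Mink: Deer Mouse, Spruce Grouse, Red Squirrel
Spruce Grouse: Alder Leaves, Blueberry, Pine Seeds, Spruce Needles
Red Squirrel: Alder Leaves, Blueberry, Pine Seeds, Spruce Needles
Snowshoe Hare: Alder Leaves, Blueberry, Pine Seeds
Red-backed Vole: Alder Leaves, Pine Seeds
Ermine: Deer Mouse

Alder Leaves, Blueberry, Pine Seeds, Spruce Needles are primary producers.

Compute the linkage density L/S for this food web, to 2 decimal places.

There are L = 24 links among S = 13 species.
L/S = 24/13 = 1.8462 ≈ 1.85.

L/S = 1.85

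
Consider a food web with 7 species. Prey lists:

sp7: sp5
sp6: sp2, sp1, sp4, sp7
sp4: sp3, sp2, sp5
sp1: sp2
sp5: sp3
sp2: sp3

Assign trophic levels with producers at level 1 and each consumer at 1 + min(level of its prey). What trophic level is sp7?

sp3 is a producer → level 1.
sp5 eats sp3 → level 2.
sp7 eats sp5 → level 3.
No prey of sp7 is below level 2, so 3 is the minimum.

Trophic level 3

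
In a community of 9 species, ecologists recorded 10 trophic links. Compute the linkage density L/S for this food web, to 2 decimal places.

L/S = 1.11

There are L = 10 links among S = 9 species.
L/S = 10/9 = 1.1111 ≈ 1.11.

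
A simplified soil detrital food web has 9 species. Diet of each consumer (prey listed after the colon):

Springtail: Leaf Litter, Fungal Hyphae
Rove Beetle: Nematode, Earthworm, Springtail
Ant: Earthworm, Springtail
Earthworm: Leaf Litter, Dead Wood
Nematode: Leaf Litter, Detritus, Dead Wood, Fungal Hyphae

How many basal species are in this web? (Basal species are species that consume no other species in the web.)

4

Basal species (no prey listed): Leaf Litter, Detritus, Dead Wood, Fungal Hyphae.
Count: 4.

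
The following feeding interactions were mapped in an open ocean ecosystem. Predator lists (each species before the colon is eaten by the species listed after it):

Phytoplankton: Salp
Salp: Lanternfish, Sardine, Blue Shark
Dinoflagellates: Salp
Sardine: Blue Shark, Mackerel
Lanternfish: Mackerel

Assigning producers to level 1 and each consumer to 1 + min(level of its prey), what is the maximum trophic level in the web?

Producers (level 1): Dinoflagellates, Phytoplankton.
Following each consumer down to its lowest-level prey: Dinoflagellates → Salp → Lanternfish → Mackerel (levels 1 through 4).
All prey of Mackerel (Lanternfish 3, Sardine 3) are at level 3 or above, so Mackerel is at level 1 + 3 = 4.
Every consumer has at least one prey at level 3 or below, so none exceeds level 4.

4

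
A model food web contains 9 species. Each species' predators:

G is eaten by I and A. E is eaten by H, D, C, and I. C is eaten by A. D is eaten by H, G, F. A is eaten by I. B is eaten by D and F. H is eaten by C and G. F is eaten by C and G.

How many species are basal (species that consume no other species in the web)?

2

Basal species (no prey listed): B, E.
Count: 2.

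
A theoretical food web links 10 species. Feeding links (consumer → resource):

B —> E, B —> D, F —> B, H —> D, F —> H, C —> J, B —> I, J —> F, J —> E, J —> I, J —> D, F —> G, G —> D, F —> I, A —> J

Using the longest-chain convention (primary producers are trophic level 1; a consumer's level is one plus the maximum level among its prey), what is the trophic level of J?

Trophic level 4

E is a producer → level 1.
B eats E (level 1); other prey at levels: D 1, I 1 → level 2.
F eats B (level 2); other prey at levels: I 1, G 2, H 2 → level 3.
J eats F (level 3); other prey at levels: E 1, D 1, I 1 → level 4.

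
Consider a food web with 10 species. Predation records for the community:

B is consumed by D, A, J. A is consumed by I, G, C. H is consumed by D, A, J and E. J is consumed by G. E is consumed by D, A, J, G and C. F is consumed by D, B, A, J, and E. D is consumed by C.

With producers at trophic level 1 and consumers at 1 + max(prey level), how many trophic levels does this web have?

Producers (level 1): H, F.
F → B → A → G gives G level 4.
No species has a prey at level 4, so no species reaches level 5.

4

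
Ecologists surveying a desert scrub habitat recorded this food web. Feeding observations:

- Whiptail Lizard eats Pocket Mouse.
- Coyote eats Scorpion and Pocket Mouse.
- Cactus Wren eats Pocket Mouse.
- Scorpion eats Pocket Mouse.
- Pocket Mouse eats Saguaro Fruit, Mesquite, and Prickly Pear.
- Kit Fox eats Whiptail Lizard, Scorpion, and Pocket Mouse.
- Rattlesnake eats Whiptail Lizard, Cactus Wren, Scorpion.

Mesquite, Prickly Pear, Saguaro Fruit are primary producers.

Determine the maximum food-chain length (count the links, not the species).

3 links

One longest chain: Mesquite → Pocket Mouse → Whiptail Lizard → Kit Fox.
It has 4 species and 3 links.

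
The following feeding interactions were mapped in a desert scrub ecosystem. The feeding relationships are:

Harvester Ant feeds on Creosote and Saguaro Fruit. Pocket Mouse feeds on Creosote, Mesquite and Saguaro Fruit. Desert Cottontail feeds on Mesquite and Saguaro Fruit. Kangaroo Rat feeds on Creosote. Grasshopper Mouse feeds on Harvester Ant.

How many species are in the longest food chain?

One longest chain: Saguaro Fruit → Harvester Ant → Grasshopper Mouse.
It has 3 species and 2 links.

3 species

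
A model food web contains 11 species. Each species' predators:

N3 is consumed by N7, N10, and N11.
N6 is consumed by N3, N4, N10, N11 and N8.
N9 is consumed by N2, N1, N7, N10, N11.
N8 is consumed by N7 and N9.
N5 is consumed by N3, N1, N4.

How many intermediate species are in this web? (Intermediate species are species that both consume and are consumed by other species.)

Intermediate species (has both prey and predators): N3, N8, N9.
Count: 3.

3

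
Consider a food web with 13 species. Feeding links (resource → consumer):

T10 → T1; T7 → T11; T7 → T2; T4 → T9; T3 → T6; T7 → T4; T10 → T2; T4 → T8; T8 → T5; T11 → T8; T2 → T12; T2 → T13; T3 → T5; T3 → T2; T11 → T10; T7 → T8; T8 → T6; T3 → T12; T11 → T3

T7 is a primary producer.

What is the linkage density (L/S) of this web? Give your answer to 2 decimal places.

There are L = 19 links among S = 13 species.
L/S = 19/13 = 1.4615 ≈ 1.46.

L/S = 1.46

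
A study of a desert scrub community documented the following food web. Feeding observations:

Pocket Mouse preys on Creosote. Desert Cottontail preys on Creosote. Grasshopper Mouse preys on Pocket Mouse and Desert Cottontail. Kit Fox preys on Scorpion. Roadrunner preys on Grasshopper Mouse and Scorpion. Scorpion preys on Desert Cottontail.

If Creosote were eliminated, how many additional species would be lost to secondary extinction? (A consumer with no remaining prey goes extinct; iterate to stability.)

Remove Creosote.
Round 1: Pocket Mouse (all prey gone), Desert Cottontail (all prey gone) → extinct.
Round 2: Scorpion (all prey gone), Grasshopper Mouse (all prey gone) → extinct.
Round 3: Roadrunner (all prey gone), Kit Fox (all prey gone) → extinct.
No further losses. Total secondary extinctions: 6.

6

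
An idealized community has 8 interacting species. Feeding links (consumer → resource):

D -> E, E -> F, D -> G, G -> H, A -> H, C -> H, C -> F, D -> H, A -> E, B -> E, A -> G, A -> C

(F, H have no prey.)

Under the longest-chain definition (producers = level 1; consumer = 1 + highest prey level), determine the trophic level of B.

F is a producer → level 1.
E eats F → level 2.
B eats E → level 3.

Trophic level 3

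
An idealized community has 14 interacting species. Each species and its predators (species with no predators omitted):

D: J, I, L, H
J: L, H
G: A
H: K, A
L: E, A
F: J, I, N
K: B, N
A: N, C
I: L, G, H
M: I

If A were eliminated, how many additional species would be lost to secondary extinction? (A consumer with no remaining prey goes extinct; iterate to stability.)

Remove A.
Round 1: C (all prey gone) → extinct.
No further losses. Total secondary extinctions: 1.

1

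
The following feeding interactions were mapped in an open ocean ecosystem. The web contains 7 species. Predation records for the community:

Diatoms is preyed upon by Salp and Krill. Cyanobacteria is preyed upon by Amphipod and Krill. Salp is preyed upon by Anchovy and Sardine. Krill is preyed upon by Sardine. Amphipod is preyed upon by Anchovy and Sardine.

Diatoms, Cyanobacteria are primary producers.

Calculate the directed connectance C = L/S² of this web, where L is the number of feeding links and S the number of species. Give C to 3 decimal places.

C = 0.184

The web has S = 7 species and L = 9 feeding links.
C = L / S² = 9 / 49 = 0.1837 ≈ 0.184.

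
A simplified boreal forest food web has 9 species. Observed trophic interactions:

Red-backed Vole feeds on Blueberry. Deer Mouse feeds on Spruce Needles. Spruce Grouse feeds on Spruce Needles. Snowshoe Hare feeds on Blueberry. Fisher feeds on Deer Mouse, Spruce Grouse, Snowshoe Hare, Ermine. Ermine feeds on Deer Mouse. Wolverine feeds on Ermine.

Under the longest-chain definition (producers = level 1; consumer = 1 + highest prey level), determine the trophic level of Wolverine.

Spruce Needles is a producer → level 1.
Deer Mouse eats Spruce Needles → level 2.
Ermine eats Deer Mouse → level 3.
Wolverine eats Ermine → level 4.

Trophic level 4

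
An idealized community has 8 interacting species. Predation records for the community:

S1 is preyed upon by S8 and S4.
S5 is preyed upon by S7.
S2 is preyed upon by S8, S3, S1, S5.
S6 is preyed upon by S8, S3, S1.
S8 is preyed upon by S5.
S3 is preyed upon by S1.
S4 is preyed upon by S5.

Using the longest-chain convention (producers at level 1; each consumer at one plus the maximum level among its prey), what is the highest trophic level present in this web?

Producers (level 1): S2, S6.
S2 → S3 → S1 → S4 → S5 → S7 gives S7 level 6.
No species has a prey at level 6, so no species reaches level 7.

6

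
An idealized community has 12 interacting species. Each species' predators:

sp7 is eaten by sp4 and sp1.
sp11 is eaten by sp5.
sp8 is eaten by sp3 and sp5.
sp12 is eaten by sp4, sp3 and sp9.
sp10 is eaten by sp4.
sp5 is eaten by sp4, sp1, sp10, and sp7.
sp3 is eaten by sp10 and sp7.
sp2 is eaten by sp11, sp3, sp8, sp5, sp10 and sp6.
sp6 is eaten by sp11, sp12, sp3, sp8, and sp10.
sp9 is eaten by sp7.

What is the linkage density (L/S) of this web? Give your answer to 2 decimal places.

L/S = 2.25

There are L = 27 links among S = 12 species.
L/S = 27/12 = 2.2500 ≈ 2.25.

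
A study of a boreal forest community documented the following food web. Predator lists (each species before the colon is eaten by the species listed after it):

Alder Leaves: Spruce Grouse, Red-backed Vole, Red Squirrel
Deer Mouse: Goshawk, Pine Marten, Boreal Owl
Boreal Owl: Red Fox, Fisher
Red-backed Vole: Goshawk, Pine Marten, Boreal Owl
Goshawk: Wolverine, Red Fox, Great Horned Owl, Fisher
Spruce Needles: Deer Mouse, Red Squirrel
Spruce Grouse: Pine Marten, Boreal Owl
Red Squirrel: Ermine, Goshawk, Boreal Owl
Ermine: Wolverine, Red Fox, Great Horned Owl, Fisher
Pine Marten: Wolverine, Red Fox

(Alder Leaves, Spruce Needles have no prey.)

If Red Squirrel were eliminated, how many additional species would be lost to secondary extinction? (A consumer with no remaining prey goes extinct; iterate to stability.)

Remove Red Squirrel.
Round 1: Ermine (all prey gone) → extinct.
No further losses. Total secondary extinctions: 1.

1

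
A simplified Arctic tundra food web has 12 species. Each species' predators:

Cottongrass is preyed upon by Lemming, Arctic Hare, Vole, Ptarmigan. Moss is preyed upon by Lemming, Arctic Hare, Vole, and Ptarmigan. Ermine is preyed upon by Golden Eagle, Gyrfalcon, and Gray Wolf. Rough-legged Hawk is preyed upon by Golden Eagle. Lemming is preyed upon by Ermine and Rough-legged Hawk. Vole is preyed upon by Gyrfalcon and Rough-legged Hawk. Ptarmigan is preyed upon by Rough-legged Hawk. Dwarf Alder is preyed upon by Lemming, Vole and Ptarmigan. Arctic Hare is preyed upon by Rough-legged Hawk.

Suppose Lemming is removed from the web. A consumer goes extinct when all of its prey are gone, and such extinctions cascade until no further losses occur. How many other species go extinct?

2

Remove Lemming.
Round 1: Ermine (all prey gone) → extinct.
Round 2: Gray Wolf (all prey gone) → extinct.
No further losses. Total secondary extinctions: 2.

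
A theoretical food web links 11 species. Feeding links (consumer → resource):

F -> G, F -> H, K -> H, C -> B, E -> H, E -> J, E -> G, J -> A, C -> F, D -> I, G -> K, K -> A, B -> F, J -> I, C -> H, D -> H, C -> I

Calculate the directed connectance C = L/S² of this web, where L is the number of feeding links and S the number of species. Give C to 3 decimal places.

C = 0.140

The web has S = 11 species and L = 17 feeding links.
C = L / S² = 17 / 121 = 0.1405 ≈ 0.140.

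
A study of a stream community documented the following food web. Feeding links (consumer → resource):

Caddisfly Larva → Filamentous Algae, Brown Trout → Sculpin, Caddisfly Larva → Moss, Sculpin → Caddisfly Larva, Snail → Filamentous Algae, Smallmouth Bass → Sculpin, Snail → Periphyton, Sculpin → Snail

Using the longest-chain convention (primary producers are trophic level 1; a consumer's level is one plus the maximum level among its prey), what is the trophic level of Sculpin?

Trophic level 3

Filamentous Algae is a producer → level 1.
Snail eats Filamentous Algae (level 1); other prey at levels: Periphyton 1 → level 2.
Sculpin eats Snail (level 2); other prey at levels: Caddisfly Larva 2 → level 3.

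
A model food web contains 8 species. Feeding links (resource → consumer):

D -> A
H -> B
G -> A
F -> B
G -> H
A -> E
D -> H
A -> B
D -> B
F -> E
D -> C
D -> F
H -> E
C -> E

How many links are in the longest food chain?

One longest chain: D → F → B.
It has 3 species and 2 links.

2 links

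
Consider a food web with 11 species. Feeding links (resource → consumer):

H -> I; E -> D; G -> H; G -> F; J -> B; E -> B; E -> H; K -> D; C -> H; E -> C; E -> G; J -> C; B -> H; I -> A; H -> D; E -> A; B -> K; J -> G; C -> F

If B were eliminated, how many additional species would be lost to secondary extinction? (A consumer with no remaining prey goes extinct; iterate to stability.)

Remove B.
Round 1: K (all prey gone) → extinct.
No further losses. Total secondary extinctions: 1.

1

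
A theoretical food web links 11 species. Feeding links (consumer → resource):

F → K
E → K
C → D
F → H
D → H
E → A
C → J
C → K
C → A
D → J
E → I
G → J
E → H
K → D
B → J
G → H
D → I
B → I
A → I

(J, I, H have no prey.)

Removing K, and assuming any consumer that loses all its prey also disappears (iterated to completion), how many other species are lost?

0

Remove K.
Every predator of it retains at least one other prey: F still has H; E still has I, H, A; C still has J, A, D.
No consumer loses all prey, so no secondary extinctions occur.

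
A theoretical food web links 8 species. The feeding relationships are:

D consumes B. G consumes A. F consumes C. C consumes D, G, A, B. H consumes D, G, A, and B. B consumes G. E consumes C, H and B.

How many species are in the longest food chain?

6 species

One longest chain: A → G → B → D → C → F.
It has 6 species and 5 links.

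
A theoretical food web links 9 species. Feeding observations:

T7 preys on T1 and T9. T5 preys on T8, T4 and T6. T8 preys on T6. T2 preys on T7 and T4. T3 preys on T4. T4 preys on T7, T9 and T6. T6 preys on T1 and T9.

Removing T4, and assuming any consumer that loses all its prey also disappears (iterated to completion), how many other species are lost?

Remove T4.
Round 1: T3 (all prey gone) → extinct.
No further losses. Total secondary extinctions: 1.

1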